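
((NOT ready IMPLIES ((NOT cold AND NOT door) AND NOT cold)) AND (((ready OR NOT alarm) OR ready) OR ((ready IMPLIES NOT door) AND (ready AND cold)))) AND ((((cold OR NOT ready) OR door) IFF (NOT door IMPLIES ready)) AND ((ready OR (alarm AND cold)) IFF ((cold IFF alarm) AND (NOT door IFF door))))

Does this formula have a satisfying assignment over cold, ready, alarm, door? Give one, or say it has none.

Case ready = True: the formula simplifies to (cold OR door) AND ((cold IFF alarm) AND (NOT door IFF door)).
  door = True: the conjunct NOT door IFF door becomes NOT True IFF True = False.
  door = False: the conjunct NOT door IFF door becomes NOT False IFF False = False.
Case ready = False: the formula simplifies to (((NOT cold AND NOT door) AND NOT cold) AND NOT alarm) AND (door AND ((alarm AND cold) IFF ((cold IFF alarm) AND (NOT door IFF door)))).
  door = True: the conjunct NOT door is False.
  door = False: the conjunct door is False.
Both cases fail — unsatisfiable.

No satisfying assignment exists.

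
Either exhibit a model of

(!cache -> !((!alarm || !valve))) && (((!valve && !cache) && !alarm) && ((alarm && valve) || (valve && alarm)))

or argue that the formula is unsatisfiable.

UNSATISFIABLE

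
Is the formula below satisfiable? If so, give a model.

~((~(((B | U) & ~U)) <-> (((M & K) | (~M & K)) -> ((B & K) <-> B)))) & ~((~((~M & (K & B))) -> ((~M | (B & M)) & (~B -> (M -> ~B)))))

The formula is unsatisfiable.

Case M = True: the formula simplifies to ~((~(((B | U) & ~U)) <-> (K -> ((B & K) <-> B)))) & ~((B & (~B -> ~B))).
  B = True: the conjunct ~((B & (~B -> ~B))) becomes ~((True & True)) = False.
  B = False: simplifies to ~(~((U & ~U))).
    U = True: this becomes ~(~False) = False.
    U = False: this becomes ~(~False) = False.
Case M = False: the conjunct ~((~((~M & (K & B))) -> ((~M | (B & M)) & (~B -> (M -> ~B))))) becomes ~((~((K & B)) -> True)) = False.
Both cases fail — unsatisfiable.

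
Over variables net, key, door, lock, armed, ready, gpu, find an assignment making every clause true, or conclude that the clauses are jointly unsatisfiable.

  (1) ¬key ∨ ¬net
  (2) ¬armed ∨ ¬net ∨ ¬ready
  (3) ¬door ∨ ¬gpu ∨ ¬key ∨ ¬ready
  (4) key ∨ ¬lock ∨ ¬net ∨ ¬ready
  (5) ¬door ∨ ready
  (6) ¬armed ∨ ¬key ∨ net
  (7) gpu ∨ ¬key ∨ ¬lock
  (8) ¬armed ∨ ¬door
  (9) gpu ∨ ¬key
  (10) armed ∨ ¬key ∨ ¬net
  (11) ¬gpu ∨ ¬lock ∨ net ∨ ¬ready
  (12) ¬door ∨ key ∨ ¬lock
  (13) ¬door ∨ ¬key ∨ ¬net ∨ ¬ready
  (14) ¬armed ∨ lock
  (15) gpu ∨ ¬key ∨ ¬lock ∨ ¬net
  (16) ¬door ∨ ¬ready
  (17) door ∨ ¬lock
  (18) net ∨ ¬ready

net: True, key: False, door: False, lock: False, armed: False, ready: True, gpu: True

Set net = True.
  then (¬key ∨ ¬net) forces key = False.
Try door = True:
  (¬door ∨ ready) forces ready = True.
  clause (¬door ∨ ¬ready) is falsified — backtrack.
So door = False.
  then (door ∨ ¬lock) forces lock = False.
  then (¬armed ∨ lock) forces armed = False.
Set ready = True.
Set gpu = True.
All clauses satisfied.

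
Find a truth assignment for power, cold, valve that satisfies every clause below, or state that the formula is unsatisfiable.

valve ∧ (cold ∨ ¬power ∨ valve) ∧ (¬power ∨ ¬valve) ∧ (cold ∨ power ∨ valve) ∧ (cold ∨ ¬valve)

power = False, cold = True, valve = True

Unit clause (valve) forces valve = True.
In (¬power ∨ ¬valve) only ¬power is left, so power = False.
In (cold ∨ ¬valve) only cold is left, so cold = True.
All clauses satisfied.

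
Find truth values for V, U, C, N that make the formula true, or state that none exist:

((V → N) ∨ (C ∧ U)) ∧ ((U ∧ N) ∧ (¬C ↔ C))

Unsatisfiable — no assignment works.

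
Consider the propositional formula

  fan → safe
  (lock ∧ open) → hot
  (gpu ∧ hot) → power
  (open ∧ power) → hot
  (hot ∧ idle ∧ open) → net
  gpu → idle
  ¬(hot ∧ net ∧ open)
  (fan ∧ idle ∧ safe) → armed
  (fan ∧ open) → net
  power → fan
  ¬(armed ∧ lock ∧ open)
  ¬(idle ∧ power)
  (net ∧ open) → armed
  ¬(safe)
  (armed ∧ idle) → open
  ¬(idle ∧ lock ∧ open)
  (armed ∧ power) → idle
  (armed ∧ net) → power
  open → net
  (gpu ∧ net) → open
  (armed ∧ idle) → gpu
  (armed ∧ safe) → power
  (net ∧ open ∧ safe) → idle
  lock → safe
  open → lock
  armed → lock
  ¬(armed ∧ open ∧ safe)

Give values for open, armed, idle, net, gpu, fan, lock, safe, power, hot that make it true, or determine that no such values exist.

open: False; armed: False; idle: False; net: False; gpu: False; fan: False; lock: False; safe: False; power: False; hot: True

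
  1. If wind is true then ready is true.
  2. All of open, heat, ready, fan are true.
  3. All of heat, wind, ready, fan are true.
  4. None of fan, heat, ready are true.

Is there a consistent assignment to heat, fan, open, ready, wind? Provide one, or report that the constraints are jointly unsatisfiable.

No satisfying assignment exists.

Case heat = True:
  Constraint (4) is violated (heat=T) — contradiction.
Case heat = False:
  Constraint (2) is violated (heat=F) — contradiction.
Both cases fail — unsatisfiable.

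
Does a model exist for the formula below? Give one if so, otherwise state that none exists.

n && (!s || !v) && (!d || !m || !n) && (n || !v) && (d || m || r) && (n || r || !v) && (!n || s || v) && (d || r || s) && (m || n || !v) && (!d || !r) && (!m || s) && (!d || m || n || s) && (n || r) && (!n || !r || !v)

r: False, s: True, m: True, v: False, n: True, d: False

Unit clause (n) forces n = True.
Set r = False.
Set s = True.
  then (!s || !v) forces v = False.
Set m = True.
  then (!d || !m || !n) forces d = False.
All clauses satisfied.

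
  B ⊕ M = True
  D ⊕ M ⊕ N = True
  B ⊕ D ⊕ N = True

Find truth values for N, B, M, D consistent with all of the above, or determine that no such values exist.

UNSATISFIABLE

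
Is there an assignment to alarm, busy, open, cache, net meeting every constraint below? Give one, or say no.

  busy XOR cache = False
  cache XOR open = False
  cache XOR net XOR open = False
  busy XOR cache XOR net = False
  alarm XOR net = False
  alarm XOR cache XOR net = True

alarm = False, busy = True, open = True, cache = True, net = False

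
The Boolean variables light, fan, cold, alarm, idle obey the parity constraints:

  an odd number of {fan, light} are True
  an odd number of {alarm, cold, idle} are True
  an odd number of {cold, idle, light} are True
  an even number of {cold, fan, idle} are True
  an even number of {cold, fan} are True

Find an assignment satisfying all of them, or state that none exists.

light=F, fan=T, cold=T, alarm=F, idle=F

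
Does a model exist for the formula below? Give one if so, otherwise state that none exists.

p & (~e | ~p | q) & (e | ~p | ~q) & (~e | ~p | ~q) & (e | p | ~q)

e = False, p = True, q = False

Unit clause (p) forces p = True.
Try e = True:
  (~e | ~p | q) forces q = True.
  clause (~e | ~p | ~q) is falsified — backtrack.
So e = False.
  then (e | ~p | ~q) forces q = False.
Check each clause:
  (p): p holds.
  (~e | ~p | q): ~e holds.
  (e | ~p | ~q): ~q holds.
  (~e | ~p | ~q): ~e holds.
  (e | p | ~q): p holds.
All clauses satisfied.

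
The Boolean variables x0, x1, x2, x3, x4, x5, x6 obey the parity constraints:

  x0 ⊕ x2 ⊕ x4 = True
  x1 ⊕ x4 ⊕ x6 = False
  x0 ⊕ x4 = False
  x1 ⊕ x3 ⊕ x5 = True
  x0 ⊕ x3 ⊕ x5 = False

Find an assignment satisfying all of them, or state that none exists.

x0 = True; x1 = False; x2 = True; x3 = False; x4 = True; x5 = True; x6 = True

x0 ⊕ x2 ⊕ x4 = T ⊕ T ⊕ T = True ✓
x1 ⊕ x4 ⊕ x6 = F ⊕ T ⊕ T = False ✓
x0 ⊕ x4 = T ⊕ T = False ✓
x1 ⊕ x3 ⊕ x5 = F ⊕ F ⊕ T = True ✓
x0 ⊕ x3 ⊕ x5 = T ⊕ F ⊕ T = False ✓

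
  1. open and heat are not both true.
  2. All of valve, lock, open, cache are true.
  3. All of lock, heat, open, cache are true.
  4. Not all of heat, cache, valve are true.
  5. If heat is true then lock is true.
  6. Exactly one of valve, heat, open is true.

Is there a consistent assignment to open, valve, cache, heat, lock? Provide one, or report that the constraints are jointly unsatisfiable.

Case open = True:
  (1) with open=T forces heat = False.
  Constraint (3) is violated (heat=F) — contradiction.
Case open = False:
  Constraint (2) is violated (open=F) — contradiction.
Both cases fail — unsatisfiable.

Unsatisfiable — no assignment works.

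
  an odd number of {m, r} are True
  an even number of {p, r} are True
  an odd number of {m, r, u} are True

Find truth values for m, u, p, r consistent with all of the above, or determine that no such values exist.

m: True; u: False; p: False; r: False

{m, r}: 1 true → odd ✓
{p, r}: 0 true → even ✓
{m, r, u}: 1 true → odd ✓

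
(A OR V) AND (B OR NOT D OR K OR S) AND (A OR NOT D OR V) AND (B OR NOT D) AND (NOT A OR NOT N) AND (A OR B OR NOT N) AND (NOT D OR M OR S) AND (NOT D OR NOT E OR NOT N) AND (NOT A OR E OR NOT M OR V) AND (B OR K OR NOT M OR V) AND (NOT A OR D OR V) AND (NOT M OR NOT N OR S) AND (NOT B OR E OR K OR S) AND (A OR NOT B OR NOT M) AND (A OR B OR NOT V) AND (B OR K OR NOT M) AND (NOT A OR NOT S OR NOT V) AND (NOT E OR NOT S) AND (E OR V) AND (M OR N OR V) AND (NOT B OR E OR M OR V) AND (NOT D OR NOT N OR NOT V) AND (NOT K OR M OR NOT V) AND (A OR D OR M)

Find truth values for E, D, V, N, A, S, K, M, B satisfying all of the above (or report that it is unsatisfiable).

E: False, D: True, V: True, N: False, A: False, S: True, K: False, M: False, B: True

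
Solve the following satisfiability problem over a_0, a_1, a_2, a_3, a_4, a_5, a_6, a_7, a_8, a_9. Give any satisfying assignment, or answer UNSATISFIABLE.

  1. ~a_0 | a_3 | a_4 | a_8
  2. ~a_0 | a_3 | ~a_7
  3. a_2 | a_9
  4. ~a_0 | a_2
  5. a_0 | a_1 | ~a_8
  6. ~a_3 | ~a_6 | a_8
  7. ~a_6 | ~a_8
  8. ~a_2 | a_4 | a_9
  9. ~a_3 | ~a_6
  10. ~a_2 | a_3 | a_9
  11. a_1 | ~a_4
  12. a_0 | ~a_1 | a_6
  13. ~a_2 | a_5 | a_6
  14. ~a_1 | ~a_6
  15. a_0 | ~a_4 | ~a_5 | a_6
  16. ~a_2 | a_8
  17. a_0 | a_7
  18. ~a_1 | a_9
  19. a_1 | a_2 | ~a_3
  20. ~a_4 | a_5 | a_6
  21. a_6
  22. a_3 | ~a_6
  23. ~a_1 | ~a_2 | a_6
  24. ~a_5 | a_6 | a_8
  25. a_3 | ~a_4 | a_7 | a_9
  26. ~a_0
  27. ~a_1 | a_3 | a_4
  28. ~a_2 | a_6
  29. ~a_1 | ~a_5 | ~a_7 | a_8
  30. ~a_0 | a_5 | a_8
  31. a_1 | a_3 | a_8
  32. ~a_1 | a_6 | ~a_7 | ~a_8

The formula is unsatisfiable.

Case a_3 = True:
  (~a_3 | ~a_6) forces a_6 = False.
  Clause (a_6) is falsified — contradiction.
Case a_3 = False:
  (a_6) forces a_6 = True.
  Clause (a_3 | ~a_6) is falsified — contradiction.
Both cases fail, so the formula is unsatisfiable.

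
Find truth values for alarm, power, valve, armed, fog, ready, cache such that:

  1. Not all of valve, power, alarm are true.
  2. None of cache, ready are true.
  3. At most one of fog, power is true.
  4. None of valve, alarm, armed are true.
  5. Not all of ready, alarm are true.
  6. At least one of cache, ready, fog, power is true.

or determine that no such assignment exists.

alarm = False; power = False; valve = False; armed = False; fog = True; ready = False; cache = False

  (1) {valve, power, alarm}: 0/3 true — not all ✓
  (2) {cache, ready}: 0 true — none ✓
  (3) {fog, power}: 1 true — at most one ✓
  (4) {valve, alarm, armed}: 0 true — none ✓
  (5) {ready, alarm}: 0/2 true — not all ✓
  (6) {cache, ready, fog, power}: 1 true — at least one ✓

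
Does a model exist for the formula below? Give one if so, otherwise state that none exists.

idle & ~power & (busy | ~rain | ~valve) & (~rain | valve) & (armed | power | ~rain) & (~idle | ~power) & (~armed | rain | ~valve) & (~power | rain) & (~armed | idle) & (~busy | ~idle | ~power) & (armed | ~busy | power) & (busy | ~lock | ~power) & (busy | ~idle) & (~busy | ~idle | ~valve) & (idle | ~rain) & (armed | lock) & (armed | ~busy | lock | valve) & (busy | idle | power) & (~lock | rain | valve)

Unit clause (idle) forces idle = True.
Unit clause (~power) forces power = False.
In (busy | ~idle) only busy is left, so busy = True.
In (~busy | ~idle | ~valve) only ~valve is left, so valve = False.
In (~rain | valve) only ~rain is left, so rain = False.
In (armed | ~busy | power) only armed is left, so armed = True.
In (~lock | rain | valve) only ~lock is left, so lock = False.
All clauses satisfied.

rain = False; idle = True; lock = False; armed = True; power = False; busy = True; valve = False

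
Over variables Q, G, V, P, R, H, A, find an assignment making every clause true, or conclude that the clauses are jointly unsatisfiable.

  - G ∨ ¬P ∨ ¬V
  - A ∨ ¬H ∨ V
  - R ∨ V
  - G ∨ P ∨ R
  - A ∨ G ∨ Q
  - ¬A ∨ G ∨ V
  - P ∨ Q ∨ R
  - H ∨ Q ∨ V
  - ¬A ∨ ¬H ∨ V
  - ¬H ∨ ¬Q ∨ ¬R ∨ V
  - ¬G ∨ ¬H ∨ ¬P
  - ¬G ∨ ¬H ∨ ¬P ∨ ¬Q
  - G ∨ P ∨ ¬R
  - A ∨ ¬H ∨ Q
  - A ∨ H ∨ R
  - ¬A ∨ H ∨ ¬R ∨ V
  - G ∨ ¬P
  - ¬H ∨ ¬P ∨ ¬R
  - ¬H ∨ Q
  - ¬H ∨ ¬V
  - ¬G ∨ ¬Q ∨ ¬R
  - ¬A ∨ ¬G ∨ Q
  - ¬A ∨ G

Q = False, G = True, V = True, P = True, R = True, H = False, A = False

Set Q = False.
  then (¬H ∨ Q) forces H = False.
  then (H ∨ Q ∨ V) forces V = True.
Set G = True.
  then (¬A ∨ ¬G ∨ Q) forces A = False.
  then (A ∨ H ∨ R) forces R = True.
Set P = True.
All clauses satisfied.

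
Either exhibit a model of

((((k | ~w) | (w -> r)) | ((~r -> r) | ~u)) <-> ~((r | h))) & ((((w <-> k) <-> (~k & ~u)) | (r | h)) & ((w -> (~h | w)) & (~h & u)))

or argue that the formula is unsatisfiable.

h=F, w=F, k=T, u=T, r=F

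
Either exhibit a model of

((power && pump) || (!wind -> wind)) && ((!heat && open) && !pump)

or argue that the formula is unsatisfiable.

wind = True, open = True, heat = False, pump = False, power = False

  (power && pump) || (!wind -> wind) = True
    power && pump = False
    !wind -> wind = True
      !wind = False
  (!heat && open) && !pump = True
    !heat && open = True
      !heat = True
    !pump = True
Both conjuncts True, so the formula holds.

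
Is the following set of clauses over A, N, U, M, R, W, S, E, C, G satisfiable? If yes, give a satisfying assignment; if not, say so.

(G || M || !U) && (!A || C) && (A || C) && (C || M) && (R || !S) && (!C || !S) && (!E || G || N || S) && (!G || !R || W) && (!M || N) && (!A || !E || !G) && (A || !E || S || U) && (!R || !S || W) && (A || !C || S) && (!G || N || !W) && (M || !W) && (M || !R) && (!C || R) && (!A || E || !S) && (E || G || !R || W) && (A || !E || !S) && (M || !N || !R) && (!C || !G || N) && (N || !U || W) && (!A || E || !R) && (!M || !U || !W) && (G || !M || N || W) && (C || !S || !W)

A: True, N: True, U: False, M: True, R: True, W: True, S: False, E: True, C: True, G: False

Set A = True.
  then (!A || C) forces C = True.
  then (!C || !S) forces S = False.
  then (!C || R) forces R = True.
  then (!A || E || !R) forces E = True.
  then (!A || !E || !G) forces G = False.
  then (M || !R) forces M = True.
  then (!E || G || N || S) forces N = True.
Set U = False.
Set W = True.
All clauses satisfied.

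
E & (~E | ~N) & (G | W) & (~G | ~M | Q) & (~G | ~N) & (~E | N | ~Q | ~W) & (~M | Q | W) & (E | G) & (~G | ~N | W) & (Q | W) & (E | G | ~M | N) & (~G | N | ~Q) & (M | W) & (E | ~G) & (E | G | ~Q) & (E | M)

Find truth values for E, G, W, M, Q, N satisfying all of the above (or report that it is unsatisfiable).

E = True, G = True, W = True, M = False, Q = False, N = False

Unit clause (E) forces E = True.
In (~E | ~N) only ~N is left, so N = False.
Set G = True.
  then (~G | N | ~Q) forces Q = False.
  then (~G | ~M | Q) forces M = False.
  then (Q | W) forces W = True.
All clauses satisfied.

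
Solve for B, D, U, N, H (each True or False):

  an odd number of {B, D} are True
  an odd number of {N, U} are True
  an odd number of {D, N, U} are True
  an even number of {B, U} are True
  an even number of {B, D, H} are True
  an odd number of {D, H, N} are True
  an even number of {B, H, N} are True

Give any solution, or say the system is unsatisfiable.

B = True, D = False, U = True, N = False, H = True

{B, D}: 1 true → odd ✓
{N, U}: 1 true → odd ✓
{D, N, U}: 1 true → odd ✓
{B, U}: 2 true → even ✓
{B, D, H}: 2 true → even ✓
{D, H, N}: 1 true → odd ✓
{B, H, N}: 2 true → even ✓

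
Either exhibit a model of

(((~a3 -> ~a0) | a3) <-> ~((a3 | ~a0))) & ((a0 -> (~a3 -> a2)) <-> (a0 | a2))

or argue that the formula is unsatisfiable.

Unsatisfiable — no assignment works.

The conjunct ((~a3 -> ~a0) | a3) <-> ~((a3 | ~a0)) is unsatisfiable on its own:
  a0=F, a3=F: evaluates to False.
  a0=F, a3=T: evaluates to False.
  a0=T, a3=F: evaluates to False.
  a0=T, a3=T: evaluates to False.
So the whole conjunction is unsatisfiable.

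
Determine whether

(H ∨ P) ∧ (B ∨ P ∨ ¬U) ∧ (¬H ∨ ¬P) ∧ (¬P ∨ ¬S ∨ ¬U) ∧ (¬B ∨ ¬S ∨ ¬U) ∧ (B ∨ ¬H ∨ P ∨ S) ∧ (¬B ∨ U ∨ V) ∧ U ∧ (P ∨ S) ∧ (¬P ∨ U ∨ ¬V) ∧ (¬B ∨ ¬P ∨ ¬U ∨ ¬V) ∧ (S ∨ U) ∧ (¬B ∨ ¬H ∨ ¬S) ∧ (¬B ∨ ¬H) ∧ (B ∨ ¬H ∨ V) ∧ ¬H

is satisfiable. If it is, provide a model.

Unit clause (U) forces U = True.
Unit clause (¬H) forces H = False.
In (H ∨ P) only P is left, so P = True.
In (¬P ∨ ¬S ∨ ¬U) only ¬S is left, so S = False.
Set B = False.
Set V = False.
All clauses satisfied.

S = False, B = False, P = True, H = False, V = False, U = True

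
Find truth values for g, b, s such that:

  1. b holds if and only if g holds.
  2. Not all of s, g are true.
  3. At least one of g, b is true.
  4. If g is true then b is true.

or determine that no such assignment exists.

g = True, b = True, s = False

  (1) b=T, g=T — same ✓
  (2) {s, g}: 1/2 true — not all ✓
  (3) {g, b}: 2 true — at least one ✓
  (4) g=T ⇒ b: T ✓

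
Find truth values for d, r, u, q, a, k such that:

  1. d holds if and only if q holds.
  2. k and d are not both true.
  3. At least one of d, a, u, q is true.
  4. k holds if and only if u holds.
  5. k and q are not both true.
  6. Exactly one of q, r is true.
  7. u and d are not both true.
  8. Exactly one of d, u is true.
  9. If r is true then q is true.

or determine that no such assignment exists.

d: True, r: False, u: False, q: True, a: False, k: False

  (1) d=T, q=T — same ✓
  (2) k=F, d=T — not both ✓
  (3) {d, a, u, q}: 2 true — at least one ✓
  (4) k=F, u=F — same ✓
  (5) k=F, q=T — not both ✓
  (6) {q, r}: 1 true — exactly one ✓
  (7) u=F, d=T — not both ✓
  (8) {d, u}: 1 true — exactly one ✓
  (9) r=F ⇒ q: vacuous ✓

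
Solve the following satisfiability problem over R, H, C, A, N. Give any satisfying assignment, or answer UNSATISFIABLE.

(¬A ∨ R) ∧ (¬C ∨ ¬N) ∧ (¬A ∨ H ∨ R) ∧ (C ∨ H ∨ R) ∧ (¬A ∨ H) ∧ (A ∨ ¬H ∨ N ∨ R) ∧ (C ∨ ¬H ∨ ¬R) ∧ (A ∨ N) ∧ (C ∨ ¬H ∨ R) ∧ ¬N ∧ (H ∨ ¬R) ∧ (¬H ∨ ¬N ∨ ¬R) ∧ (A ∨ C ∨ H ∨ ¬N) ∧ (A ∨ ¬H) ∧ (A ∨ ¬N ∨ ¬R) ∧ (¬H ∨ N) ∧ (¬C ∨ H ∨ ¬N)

Unsatisfiable

Case H = True:
  (¬N) forces N = False.
  Clause (¬H ∨ N) is falsified — contradiction.
Case H = False:
  (¬A ∨ H) forces A = False.
  (A ∨ N) forces N = True.
  Clause (¬N) is falsified — contradiction.
Both cases fail, so the formula is unsatisfiable.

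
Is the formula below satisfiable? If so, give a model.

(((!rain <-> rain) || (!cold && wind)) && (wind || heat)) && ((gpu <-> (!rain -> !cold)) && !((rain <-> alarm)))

wind = True, rain = False, cold = False, heat = True, gpu = True, alarm = True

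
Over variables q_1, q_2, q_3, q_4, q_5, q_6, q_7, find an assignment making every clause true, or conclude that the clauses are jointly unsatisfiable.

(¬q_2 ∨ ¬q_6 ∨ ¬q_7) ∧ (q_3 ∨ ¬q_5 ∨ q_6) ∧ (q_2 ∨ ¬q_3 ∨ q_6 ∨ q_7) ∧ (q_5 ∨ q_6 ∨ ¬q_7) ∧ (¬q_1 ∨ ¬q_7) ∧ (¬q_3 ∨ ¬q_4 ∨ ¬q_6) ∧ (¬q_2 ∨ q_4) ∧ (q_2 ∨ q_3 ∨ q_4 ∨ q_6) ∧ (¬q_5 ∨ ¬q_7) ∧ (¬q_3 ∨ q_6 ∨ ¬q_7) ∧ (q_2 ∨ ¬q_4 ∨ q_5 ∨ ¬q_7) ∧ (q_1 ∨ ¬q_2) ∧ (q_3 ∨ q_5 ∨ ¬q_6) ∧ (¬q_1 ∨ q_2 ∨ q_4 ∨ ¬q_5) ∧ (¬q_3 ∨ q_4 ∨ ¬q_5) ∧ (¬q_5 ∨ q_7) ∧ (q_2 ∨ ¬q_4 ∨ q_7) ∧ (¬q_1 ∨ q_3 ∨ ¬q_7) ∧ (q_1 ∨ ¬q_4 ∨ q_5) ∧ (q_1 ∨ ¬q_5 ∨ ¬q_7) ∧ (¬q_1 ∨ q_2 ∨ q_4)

Set q_1 = True.
  then (¬q_1 ∨ ¬q_7) forces q_7 = False.
  then (¬q_5 ∨ q_7) forces q_5 = False.
Try q_2 = False:
  (q_2 ∨ ¬q_4 ∨ q_7) forces q_4 = False.
  clause (¬q_1 ∨ q_2 ∨ q_4) is falsified — backtrack.
So q_2 = True.
  then (¬q_2 ∨ q_4) forces q_4 = True.
Set q_3 = True.
  then (¬q_3 ∨ ¬q_4 ∨ ¬q_6) forces q_6 = False.
All clauses satisfied.

q_1 = True, q_2 = True, q_3 = True, q_4 = True, q_5 = False, q_6 = False, q_7 = False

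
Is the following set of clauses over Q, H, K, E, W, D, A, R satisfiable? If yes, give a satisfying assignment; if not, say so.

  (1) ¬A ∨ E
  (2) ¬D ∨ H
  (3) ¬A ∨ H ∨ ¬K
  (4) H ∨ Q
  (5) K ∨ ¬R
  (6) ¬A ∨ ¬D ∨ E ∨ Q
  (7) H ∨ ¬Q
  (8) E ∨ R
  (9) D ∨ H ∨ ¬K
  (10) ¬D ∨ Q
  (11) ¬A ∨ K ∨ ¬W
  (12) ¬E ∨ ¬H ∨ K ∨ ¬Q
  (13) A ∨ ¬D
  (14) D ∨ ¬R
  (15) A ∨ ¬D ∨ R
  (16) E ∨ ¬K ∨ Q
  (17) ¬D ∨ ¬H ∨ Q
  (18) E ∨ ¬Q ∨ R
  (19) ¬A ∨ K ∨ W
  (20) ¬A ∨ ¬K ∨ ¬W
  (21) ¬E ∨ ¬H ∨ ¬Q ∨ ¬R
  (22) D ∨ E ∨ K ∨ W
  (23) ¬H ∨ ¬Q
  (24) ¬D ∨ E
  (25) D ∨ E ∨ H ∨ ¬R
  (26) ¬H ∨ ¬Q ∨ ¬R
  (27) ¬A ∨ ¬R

Q: False, H: True, K: True, E: True, W: False, D: False, A: True, R: False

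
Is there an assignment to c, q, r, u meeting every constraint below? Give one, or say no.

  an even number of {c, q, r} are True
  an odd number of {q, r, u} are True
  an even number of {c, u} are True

UNSATISFIABLE

Adding constraints 1, 2, 3 mod 2: every variable appears an even number of times on the left, so the left side is 0.
But the right sides sum to 1 (mod 2). 0 ≠ 1 — the system is inconsistent.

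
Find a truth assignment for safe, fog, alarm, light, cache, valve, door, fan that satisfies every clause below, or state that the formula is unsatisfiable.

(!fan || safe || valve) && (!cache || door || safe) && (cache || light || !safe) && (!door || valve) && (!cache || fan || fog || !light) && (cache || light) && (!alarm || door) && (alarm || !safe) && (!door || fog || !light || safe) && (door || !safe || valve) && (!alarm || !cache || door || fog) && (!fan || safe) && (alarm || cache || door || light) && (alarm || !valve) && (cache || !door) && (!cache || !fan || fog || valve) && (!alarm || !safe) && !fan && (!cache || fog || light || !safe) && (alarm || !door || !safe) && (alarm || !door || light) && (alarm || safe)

safe = False; fog = False; alarm = True; light = False; cache = True; valve = True; door = True; fan = False

Unit clause (!fan) forces fan = False.
Try safe = True:
  (alarm || !safe) forces alarm = True.
  clause (!alarm || !safe) is falsified — backtrack.
So safe = False.
  then (alarm || safe) forces alarm = True.
  then (!alarm || door) forces door = True.
  then (cache || !door) forces cache = True.
  then (!door || valve) forces valve = True.
Set fog = False.
  then (!cache || fan || fog || !light) forces light = False.
All clauses satisfied.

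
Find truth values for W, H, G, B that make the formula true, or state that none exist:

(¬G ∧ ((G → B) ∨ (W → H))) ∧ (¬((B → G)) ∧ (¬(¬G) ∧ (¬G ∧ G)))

Unsatisfiable

Case G = True: the conjunct ¬G is False.
Case G = False: the conjunct ¬(¬G) becomes ¬(¬False) = False.
Both cases fail — unsatisfiable.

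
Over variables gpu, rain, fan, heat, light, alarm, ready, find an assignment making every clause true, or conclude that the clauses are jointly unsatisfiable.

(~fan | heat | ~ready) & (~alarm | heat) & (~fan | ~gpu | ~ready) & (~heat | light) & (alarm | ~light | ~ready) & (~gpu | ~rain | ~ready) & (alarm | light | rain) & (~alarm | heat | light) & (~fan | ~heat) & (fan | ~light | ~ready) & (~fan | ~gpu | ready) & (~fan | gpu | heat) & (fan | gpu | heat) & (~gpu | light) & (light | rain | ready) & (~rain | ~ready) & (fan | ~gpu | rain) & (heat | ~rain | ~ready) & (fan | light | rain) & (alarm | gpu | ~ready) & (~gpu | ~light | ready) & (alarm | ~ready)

Set gpu = False.
Set rain = False.
Set fan = False.
  then (fan | gpu | heat) forces heat = True.
  then (fan | light | rain) forces light = True.
  then (fan | ~light | ~ready) forces ready = False.
Set alarm = False.
All clauses satisfied.

gpu=F, rain=F, fan=F, heat=T, light=T, alarm=F, ready=F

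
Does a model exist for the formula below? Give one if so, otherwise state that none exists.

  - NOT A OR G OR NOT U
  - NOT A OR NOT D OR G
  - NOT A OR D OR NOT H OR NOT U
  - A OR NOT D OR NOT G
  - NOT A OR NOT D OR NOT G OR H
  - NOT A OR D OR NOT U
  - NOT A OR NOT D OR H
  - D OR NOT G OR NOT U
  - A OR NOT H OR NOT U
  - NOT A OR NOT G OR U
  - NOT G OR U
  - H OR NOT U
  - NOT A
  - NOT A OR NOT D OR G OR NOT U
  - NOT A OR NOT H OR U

A=F, G=F, D=F, H=T, U=F

Unit clause (NOT A) forces A = False.
Try G = True:
  (A OR NOT D OR NOT G) forces D = False.
  (D OR NOT G OR NOT U) forces U = False.
  clause (NOT G OR U) is falsified — backtrack.
So G = False.
Set D = False.
Set H = True.
  then (A OR NOT H OR NOT U) forces U = False.
All clauses satisfied.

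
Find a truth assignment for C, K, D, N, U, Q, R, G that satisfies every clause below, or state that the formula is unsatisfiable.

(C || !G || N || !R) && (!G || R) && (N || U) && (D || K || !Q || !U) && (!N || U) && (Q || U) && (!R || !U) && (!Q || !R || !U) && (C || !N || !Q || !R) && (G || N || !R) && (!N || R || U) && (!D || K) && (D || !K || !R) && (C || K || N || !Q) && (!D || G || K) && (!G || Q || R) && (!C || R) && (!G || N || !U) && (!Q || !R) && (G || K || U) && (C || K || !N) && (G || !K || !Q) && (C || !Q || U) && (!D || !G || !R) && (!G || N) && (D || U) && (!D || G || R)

C = False, K = True, D = False, N = True, U = True, Q = False, R = False, G = False

Try C = True:
  (!C || R) forces R = True.
  (!R || !U) forces U = False.
  (N || U) forces N = True.
  clause (!N || U) is falsified — backtrack.
So C = False.
Set K = True.
Set D = False.
  then (D || !K || !R) forces R = False.
  then (D || U) forces U = True.
  then (!G || R) forces G = False.
  then (G || !K || !Q) forces Q = False.
Set N = True.
All clauses satisfied.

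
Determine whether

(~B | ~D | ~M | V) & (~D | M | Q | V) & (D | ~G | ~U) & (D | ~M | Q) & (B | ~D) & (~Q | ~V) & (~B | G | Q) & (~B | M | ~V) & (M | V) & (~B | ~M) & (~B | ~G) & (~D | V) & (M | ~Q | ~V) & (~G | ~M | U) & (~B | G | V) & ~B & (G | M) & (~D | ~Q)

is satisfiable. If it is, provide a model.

U: False; D: False; B: False; M: False; Q: False; G: True; V: True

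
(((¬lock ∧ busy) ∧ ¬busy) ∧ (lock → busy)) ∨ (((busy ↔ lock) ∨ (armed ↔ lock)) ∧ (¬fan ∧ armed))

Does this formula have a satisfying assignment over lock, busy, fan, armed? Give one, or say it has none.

lock = True, busy = True, fan = False, armed = True

  (((¬lock ∧ busy) ∧ ¬busy) ∧ (lock → busy)) ∨ (((busy ↔ lock) ∨ (armed ↔ lock)) ∧ (¬fan ∧ armed)) = True
    ((¬lock ∧ busy) ∧ ¬busy) ∧ (lock → busy) = False
      (¬lock ∧ busy) ∧ ¬busy = False
        ¬lock ∧ busy = False
          ¬lock = False
        ¬busy = False
      lock → busy = True
    ((busy ↔ lock) ∨ (armed ↔ lock)) ∧ (¬fan ∧ armed) = True
      (busy ↔ lock) ∨ (armed ↔ lock) = True
        busy ↔ lock = True
        armed ↔ lock = True
      ¬fan ∧ armed = True
        ¬fan = True
The formula evaluates to True.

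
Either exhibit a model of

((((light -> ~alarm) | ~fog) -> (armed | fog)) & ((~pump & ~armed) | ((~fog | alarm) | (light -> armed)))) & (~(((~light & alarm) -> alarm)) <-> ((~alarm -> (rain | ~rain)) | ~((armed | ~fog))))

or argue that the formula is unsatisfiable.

The conjunct ~(((~light & alarm) -> alarm)) <-> ((~alarm -> (rain | ~rain)) | ~((armed | ~fog))) is unsatisfiable on its own:
  alarm = True: this becomes ~True <-> (True | ~((armed | ~fog))) = False.
  alarm = False: simplifies to ~(((rain | ~rain) | ~((armed | ~fog)))).
    rain = True: this becomes ~((True | ~((armed | ~fog)))) = False.
    rain = False: this becomes ~((True | ~((armed | ~fog)))) = False.
So the whole conjunction is unsatisfiable.

UNSATISFIABLE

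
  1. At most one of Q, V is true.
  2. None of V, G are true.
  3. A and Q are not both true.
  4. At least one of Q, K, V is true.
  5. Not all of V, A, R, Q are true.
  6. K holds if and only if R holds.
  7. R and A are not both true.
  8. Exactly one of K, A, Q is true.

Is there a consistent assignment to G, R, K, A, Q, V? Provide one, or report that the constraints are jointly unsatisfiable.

G: False, R: False, K: False, A: False, Q: True, V: False

  (1) {Q, V}: 1 true — at most one ✓
  (2) {V, G}: 0 true — none ✓
  (3) A=F, Q=T — not both ✓
  (4) {Q, K, V}: 1 true — at least one ✓
  (5) {V, A, R, Q}: 1/4 true — not all ✓
  (6) K=F, R=F — same ✓
  (7) R=F, A=F — not both ✓
  (8) {K, A, Q}: 1 true — exactly one ✓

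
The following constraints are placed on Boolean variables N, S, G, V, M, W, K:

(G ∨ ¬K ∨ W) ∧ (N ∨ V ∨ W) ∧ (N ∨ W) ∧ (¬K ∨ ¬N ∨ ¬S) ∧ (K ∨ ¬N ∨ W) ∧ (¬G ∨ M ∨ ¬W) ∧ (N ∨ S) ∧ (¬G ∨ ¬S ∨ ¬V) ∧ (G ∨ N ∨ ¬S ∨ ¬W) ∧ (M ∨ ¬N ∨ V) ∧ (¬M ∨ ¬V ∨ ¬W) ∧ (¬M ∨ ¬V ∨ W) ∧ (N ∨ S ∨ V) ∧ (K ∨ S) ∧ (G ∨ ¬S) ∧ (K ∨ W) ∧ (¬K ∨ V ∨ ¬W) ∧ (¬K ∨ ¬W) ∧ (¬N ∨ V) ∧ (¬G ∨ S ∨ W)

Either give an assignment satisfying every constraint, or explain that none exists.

Set N = False.
  then (N ∨ W) forces W = True.
  then (N ∨ S) forces S = True.
  then (G ∨ N ∨ ¬S ∨ ¬W) forces G = True.
  then (¬K ∨ ¬W) forces K = False.
  then (¬G ∨ M ∨ ¬W) forces M = True.
  then (¬G ∨ ¬S ∨ ¬V) forces V = False.
All clauses satisfied.

N: False, S: True, G: True, V: False, M: True, W: True, K: False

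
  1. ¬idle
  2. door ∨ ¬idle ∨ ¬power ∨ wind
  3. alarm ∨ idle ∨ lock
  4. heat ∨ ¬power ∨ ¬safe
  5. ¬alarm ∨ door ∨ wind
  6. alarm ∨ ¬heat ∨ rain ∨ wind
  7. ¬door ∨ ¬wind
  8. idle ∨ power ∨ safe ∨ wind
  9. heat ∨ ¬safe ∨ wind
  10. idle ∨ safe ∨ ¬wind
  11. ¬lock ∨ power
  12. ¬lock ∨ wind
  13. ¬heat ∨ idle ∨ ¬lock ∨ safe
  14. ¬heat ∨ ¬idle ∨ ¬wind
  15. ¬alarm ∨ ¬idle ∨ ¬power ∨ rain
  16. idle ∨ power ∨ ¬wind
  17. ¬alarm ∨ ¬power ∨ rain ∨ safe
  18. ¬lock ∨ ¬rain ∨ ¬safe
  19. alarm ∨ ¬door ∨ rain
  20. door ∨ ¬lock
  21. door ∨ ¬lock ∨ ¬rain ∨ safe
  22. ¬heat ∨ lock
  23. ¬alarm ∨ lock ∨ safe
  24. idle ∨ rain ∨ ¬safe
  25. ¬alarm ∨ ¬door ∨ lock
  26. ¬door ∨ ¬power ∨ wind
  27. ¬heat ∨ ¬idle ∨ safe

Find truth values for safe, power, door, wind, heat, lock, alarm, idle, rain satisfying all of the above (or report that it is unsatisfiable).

Case wind = True:
  (¬idle) forces idle = False.
  (¬door ∨ ¬wind) forces door = False.
  (idle ∨ safe ∨ ¬wind) forces safe = True.
  (idle ∨ power ∨ ¬wind) forces power = True.
  (heat ∨ ¬power ∨ ¬safe) forces heat = True.
  (door ∨ ¬lock) forces lock = False.
  Clause (¬heat ∨ lock) is falsified — contradiction.
Case wind = False:
  (¬idle) forces idle = False.
  (¬lock ∨ wind) forces lock = False.
  (alarm ∨ idle ∨ lock) forces alarm = True.
  (¬alarm ∨ door ∨ wind) forces door = True.
  Clause (¬alarm ∨ ¬door ∨ lock) is falsified — contradiction.
Both cases fail, so the formula is unsatisfiable.

Unsatisfiable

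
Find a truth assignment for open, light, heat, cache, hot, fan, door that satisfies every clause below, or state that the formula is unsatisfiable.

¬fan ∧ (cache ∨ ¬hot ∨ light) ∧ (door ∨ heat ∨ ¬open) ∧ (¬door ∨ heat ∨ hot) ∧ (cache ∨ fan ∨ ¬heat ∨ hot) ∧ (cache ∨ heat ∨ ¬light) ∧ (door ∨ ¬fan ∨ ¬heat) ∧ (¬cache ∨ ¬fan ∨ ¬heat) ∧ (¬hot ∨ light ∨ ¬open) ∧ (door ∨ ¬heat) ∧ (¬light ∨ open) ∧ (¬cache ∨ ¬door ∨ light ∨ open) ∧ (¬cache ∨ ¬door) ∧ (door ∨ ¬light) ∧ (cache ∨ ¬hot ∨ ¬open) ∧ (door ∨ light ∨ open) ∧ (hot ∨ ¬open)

The formula is unsatisfiable.

Case open = True:
  (¬fan) forces fan = False.
  (hot ∨ ¬open) forces hot = True.
  (¬hot ∨ light ∨ ¬open) forces light = True.
  (door ∨ ¬light) forces door = True.
  (¬cache ∨ ¬door) forces cache = False.
  Clause (cache ∨ ¬hot ∨ ¬open) is falsified — contradiction.
Case open = False:
  (¬fan) forces fan = False.
  (¬light ∨ open) forces light = False.
  (door ∨ light ∨ open) forces door = True.
  (¬cache ∨ ¬door ∨ light ∨ open) forces cache = False.
  (cache ∨ ¬hot ∨ light) forces hot = False.
  (¬door ∨ heat ∨ hot) forces heat = True.
  Clause (cache ∨ fan ∨ ¬heat ∨ hot) is falsified — contradiction.
Both cases fail, so the formula is unsatisfiable.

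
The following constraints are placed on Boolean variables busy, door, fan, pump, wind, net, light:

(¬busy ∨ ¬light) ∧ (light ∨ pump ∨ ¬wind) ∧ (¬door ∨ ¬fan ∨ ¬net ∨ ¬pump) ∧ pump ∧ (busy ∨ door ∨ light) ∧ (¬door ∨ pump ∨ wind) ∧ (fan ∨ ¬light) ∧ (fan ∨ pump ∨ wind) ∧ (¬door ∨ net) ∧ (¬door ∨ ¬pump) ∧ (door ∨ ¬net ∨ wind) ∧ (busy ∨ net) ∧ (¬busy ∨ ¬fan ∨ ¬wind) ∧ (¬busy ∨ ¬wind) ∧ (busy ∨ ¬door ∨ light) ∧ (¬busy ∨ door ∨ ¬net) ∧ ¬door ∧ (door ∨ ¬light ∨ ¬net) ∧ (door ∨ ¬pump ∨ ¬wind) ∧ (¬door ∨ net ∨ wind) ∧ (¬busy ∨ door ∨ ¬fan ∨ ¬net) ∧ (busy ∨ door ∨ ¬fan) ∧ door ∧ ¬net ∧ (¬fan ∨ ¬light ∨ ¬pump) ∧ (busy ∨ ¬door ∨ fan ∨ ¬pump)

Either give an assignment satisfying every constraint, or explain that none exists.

Case door = True:
  Clause (¬door) is falsified — contradiction.
Case door = False:
  Clause (door) is falsified — contradiction.
Both cases fail, so the formula is unsatisfiable.

Unsatisfiable — no assignment works.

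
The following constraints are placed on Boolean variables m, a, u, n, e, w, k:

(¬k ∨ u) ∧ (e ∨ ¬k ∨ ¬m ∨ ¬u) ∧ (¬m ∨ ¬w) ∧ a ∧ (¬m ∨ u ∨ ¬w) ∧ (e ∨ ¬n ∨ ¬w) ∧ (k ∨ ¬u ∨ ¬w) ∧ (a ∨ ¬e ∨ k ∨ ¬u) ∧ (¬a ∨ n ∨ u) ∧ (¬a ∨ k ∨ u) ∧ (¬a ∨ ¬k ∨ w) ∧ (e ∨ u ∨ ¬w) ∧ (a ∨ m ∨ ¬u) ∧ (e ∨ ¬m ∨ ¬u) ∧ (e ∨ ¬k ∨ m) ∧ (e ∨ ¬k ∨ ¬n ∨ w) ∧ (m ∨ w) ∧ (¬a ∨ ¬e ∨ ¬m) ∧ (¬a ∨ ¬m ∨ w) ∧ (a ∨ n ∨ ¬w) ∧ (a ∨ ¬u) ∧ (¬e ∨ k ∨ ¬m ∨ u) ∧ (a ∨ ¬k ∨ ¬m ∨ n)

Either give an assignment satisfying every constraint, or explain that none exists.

Unit clause (a) forces a = True.
Try m = True:
  (¬m ∨ ¬w) forces w = False.
  clause (¬a ∨ ¬m ∨ w) is falsified — backtrack.
So m = False.
  then (m ∨ w) forces w = True.
Set u = True.
  then (k ∨ ¬u ∨ ¬w) forces k = True.
  then (e ∨ ¬k ∨ m) forces e = True.
Set n = False.
All clauses satisfied.

m=F, a=T, u=T, n=F, e=T, w=T, k=T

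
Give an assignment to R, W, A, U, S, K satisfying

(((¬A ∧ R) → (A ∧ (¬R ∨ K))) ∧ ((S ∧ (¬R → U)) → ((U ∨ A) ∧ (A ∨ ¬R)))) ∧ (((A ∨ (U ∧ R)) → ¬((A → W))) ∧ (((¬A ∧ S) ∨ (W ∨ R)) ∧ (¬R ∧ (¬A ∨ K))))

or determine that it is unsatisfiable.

R = False, W = True, A = False, U = False, S = False, K = True

  ((¬A ∧ R) → (A ∧ (¬R ∨ K))) ∧ ((S ∧ (¬R → U)) → ((U ∨ A) ∧ (A ∨ ¬R))) = True
    (¬A ∧ R) → (A ∧ (¬R ∨ K)) = True
      ¬A ∧ R = False
        ¬A = True
      A ∧ (¬R ∨ K) = False
        ¬R ∨ K = True
          ¬R = True
    (S ∧ (¬R → U)) → ((U ∨ A) ∧ (A ∨ ¬R)) = True
      S ∧ (¬R → U) = False
        ¬R → U = False
          ¬R = True
      (U ∨ A) ∧ (A ∨ ¬R) = False
        U ∨ A = False
        A ∨ ¬R = True
          ¬R = True
  ((A ∨ (U ∧ R)) → ¬((A → W))) ∧ (((¬A ∧ S) ∨ (W ∨ R)) ∧ (¬R ∧ (¬A ∨ K))) = True
    (A ∨ (U ∧ R)) → ¬((A → W)) = True
      A ∨ (U ∧ R) = False
        U ∧ R = False
      ¬((A → W)) = False
        A → W = True
    ((¬A ∧ S) ∨ (W ∨ R)) ∧ (¬R ∧ (¬A ∨ K)) = True
      (¬A ∧ S) ∨ (W ∨ R) = True
        ¬A ∧ S = False
          ¬A = True
        W ∨ R = True
      ¬R ∧ (¬A ∨ K) = True
        ¬R = True
        ¬A ∨ K = True
          ¬A = True
Both conjuncts True, so the formula holds.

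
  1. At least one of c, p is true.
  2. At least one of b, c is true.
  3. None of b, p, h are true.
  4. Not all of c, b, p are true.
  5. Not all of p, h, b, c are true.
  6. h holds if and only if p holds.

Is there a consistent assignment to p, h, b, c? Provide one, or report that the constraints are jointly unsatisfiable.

p = False; h = False; b = False; c = True

  (1) {c, p}: 1 true — at least one ✓
  (2) {b, c}: 1 true — at least one ✓
  (3) {b, p, h}: 0 true — none ✓
  (4) {c, b, p}: 1/3 true — not all ✓
  (5) {p, h, b, c}: 1/4 true — not all ✓
  (6) h=F, p=F — same ✓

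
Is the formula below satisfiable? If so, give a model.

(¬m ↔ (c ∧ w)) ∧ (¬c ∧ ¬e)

c=F, m=T, e=F, w=F

  ¬m ↔ (c ∧ w) = True
    ¬m = False
    c ∧ w = False
  ¬c ∧ ¬e = True
    ¬c = True
    ¬e = True
Both conjuncts True, so the formula holds.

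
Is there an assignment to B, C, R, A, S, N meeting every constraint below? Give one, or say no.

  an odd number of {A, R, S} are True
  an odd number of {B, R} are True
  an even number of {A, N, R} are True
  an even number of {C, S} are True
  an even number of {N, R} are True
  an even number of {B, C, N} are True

B=T, C=T, R=F, A=F, S=T, N=F

{A, R, S}: 1 true → odd ✓
{B, R}: 1 true → odd ✓
{A, N, R}: 0 true → even ✓
{C, S}: 2 true → even ✓
{N, R}: 0 true → even ✓
{B, C, N}: 2 true → even ✓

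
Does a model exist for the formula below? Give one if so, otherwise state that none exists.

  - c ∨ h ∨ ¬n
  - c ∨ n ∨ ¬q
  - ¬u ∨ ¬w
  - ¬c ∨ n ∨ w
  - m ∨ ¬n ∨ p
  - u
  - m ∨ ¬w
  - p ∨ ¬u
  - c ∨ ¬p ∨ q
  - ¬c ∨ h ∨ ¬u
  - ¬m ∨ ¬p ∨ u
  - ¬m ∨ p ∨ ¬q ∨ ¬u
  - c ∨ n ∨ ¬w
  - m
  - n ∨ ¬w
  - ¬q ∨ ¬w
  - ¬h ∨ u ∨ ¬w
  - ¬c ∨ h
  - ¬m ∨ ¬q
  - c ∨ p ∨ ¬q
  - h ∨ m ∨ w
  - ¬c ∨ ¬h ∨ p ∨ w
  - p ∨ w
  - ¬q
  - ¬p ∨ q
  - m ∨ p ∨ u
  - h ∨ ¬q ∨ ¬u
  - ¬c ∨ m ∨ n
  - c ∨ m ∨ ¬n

No satisfying assignment exists.

Case q = True:
  Clause (¬q) is falsified — contradiction.
Case q = False:
  (u) forces u = True.
  (¬u ∨ ¬w) forces w = False.
  (p ∨ ¬u) forces p = True.
  Clause (¬p ∨ q) is falsified — contradiction.
Both cases fail, so the formula is unsatisfiable.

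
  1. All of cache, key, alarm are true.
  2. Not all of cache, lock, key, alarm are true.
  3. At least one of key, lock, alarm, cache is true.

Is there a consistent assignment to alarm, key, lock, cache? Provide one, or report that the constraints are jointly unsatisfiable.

alarm=T, key=T, lock=F, cache=T

  (1) {cache, key, alarm}: all 3 true ✓
  (2) {cache, lock, key, alarm}: 3/4 true — not all ✓
  (3) {key, lock, alarm, cache}: 3 true — at least one ✓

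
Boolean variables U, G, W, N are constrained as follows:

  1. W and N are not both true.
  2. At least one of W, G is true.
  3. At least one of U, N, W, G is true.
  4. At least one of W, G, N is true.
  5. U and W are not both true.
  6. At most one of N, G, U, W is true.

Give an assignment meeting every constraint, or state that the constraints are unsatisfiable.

U = False, G = False, W = True, N = False

  (1) W=T, N=F — not both ✓
  (2) {W, G}: 1 true — at least one ✓
  (3) {U, N, W, G}: 1 true — at least one ✓
  (4) {W, G, N}: 1 true — at least one ✓
  (5) U=F, W=T — not both ✓
  (6) {N, G, U, W}: 1 true — at most one ✓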